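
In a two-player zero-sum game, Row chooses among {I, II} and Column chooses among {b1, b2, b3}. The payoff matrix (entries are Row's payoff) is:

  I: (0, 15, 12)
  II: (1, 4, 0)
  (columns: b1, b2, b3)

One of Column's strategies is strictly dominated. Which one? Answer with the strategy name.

b1 holds Row's payoff strictly below b2 in every row: 0 < 15, 1 < 4.
So b2 is strictly dominated for Column.

b2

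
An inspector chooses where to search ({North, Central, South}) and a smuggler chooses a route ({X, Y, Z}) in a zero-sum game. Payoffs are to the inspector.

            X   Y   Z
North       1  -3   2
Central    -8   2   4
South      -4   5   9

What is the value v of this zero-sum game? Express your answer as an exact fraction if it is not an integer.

-7/13

Row minima: North → -3, Central → -8, South → -4; maximin = -3.
Column maxima: X → 1, Y → 5, Z → 9; minimax = 1.
-3 ≠ 1, so there is no saddle point; optimal play is mixed.
Central is strictly dominated by South, so the inspector never plays it.
Z is strictly dominated by X (it gives the inspector strictly more in every row), so the smuggler never plays it.
On the remaining 2×2 (North, South vs X, Y):
Let the inspector play North with probability p. Expected payoff against X: 1p + (-4)(1−p) = 5p − 4; against Y: (-3)p + 5(1−p) = −8p + 5.
Setting these equal: 5p − 4 = −8p + 5 ⇒ 13p = 9 ⇒ p = 9/13, and the value is (5)·(9/13) − 4 = -7/13.
For the smuggler: with q = P(X), equating North's and South's payoffs gives 4q − 3 = −9q + 5 ⇒ q = 8/13.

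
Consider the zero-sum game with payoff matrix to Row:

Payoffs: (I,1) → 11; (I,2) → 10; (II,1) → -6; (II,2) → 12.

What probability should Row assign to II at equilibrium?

1/19

Row minima: I → 10, II → -6; maximin = 10.
Column maxima: 1 → 11, 2 → 12; minimax = 11.
10 ≠ 11, so there is no saddle point; optimal play is mixed.
Let Row play I with probability p. Expected payoff against 1: 11p + (-6)(1−p) = 17p − 6; against 2: 10p + 12(1−p) = −2p + 12.
Setting these equal: 17p − 6 = −2p + 12 ⇒ 19p = 18 ⇒ p = 18/19, and the value is (17)·(18/19) − 6 = 192/19.
For Column: with q = P(1), equating I's and II's payoffs gives q + 10 = −18q + 12 ⇒ q = 2/19.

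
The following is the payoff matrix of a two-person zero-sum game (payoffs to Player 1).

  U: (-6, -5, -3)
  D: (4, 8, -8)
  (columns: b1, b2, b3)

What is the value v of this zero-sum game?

Row minima: U → -6, D → -8; maximin = -6.
Column maxima: b1 → 4, b2 → 8, b3 → -3; minimax = -3.
-6 ≠ -3, so there is no saddle point; optimal play is mixed.
b2 is strictly dominated by b1 (it gives Player 1 strictly more in every row), so Player 2 never plays it.
On the remaining 2×2 (U, D vs b1, b3):
Let Player 1 play U with probability p. Expected payoff against b1: (-6)p + 4(1−p) = −10p + 4; against b3: (-3)p + (-8)(1−p) = 5p − 8.
Setting these equal: −10p + 4 = 5p − 8 ⇒ −15p = -12 ⇒ p = 4/5, and the value is (-10)·(4/5) + 4 = -4.
For Player 2: with q = P(b1), equating U's and D's payoffs gives −3q − 3 = 12q − 8 ⇒ q = 1/3.

-4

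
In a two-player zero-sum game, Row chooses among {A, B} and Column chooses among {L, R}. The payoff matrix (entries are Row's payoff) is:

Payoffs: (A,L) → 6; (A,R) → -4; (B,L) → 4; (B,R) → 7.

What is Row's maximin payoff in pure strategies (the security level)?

Row minima: A → -4, B → 4.
The best of these is 4.

4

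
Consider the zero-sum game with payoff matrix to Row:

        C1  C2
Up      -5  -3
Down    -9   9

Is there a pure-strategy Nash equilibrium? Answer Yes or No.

Row minima: Up → -5, Down → -9; maximin = -5.
Column maxima: C1 → -5, C2 → 9; minimax = -5.
maximin = minimax = -5, so a saddle point exists.

Yes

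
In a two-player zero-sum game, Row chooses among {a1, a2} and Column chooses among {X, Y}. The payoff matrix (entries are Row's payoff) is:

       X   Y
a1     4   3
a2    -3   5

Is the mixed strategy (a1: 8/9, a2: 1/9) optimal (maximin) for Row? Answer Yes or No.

Yes

Against X this mix gives (8/9)·4 + (1/9)·(-3) = 29/9.
Against Y this mix gives (8/9)·3 + (1/9)·5 = 29/9.
All of Column's active replies (X, Y) yield 29/9, and no column does worse for Row. The mix makes Column indifferent and guarantees 29/9, so it is optimal.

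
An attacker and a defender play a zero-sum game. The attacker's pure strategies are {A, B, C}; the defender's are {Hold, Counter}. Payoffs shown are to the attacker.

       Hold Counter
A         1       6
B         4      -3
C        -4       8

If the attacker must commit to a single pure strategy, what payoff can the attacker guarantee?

1

Row minima: A → 1, B → -3, C → -4.
The best of these is 1.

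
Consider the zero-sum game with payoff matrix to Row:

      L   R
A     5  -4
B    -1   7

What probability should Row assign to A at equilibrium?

8/17

Row minima: A → -4, B → -1; maximin = -1.
Column maxima: L → 5, R → 7; minimax = 5.
-1 ≠ 5, so there is no saddle point; optimal play is mixed.
Let Row play A with probability p. Expected payoff against L: 5p + (-1)(1−p) = 6p − 1; against R: (-4)p + 7(1−p) = −11p + 7.
Setting these equal: 6p − 1 = −11p + 7 ⇒ 17p = 8 ⇒ p = 8/17, and the value is (6)·(8/17) − 1 = 31/17.
For Column: with q = P(L), equating A's and B's payoffs gives 9q − 4 = −8q + 7 ⇒ q = 11/17.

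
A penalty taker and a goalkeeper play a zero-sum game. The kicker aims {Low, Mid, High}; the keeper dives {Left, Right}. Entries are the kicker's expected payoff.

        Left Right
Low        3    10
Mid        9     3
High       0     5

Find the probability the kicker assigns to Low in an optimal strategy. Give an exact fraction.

Row minima: Low → 3, Mid → 3, High → 0; maximin = 3.
Column maxima: Left → 9, Right → 10; minimax = 9.
3 ≠ 9, so there is no saddle point; optimal play is mixed.
High is strictly dominated by Low, so the kicker never plays it.
On the remaining 2×2 (Low, Mid vs Left, Right):
Let the kicker play Low with probability p. Expected payoff against Left: 3p + 9(1−p) = −6p + 9; against Right: 10p + 3(1−p) = 7p + 3.
Setting these equal: −6p + 9 = 7p + 3 ⇒ −13p = -6 ⇒ p = 6/13, and the value is (-6)·(6/13) + 9 = 81/13.
For the keeper: with q = P(Left), equating Low's and Mid's payoffs gives −7q + 10 = 6q + 3 ⇒ q = 7/13.

6/13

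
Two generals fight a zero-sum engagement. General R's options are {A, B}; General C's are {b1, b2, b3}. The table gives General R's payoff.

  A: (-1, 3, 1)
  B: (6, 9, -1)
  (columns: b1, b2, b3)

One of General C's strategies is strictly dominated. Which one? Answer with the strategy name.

b1 holds General R's payoff strictly below b2 in every row: -1 < 3, 6 < 9.
So b2 is strictly dominated for General C.

b2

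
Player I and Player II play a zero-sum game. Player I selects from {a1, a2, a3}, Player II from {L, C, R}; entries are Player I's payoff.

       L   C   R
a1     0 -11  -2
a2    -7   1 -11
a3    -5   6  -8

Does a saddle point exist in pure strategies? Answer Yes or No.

No

Row minima: a1 → -11, a2 → -11, a3 → -8; maximin = -8.
Column maxima: L → 0, C → 6, R → -2; minimax = -2.
-8 ≠ -2, so no pure-strategy equilibrium exists.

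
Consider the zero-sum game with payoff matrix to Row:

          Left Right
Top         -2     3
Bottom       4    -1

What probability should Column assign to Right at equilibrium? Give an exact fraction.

3/5

Row minima: Top → -2, Bottom → -1; maximin = -1.
Column maxima: Left → 4, Right → 3; minimax = 3.
-1 ≠ 3, so there is no saddle point; optimal play is mixed.
Let Row play Top with probability p. Expected payoff against Left: (-2)p + 4(1−p) = −6p + 4; against Right: 3p + (-1)(1−p) = 4p − 1.
Setting these equal: −6p + 4 = 4p − 1 ⇒ −10p = -5 ⇒ p = 1/2, and the value is (-6)·(1/2) + 4 = 1.
For Column: with q = P(Left), equating Top's and Bottom's payoffs gives −5q + 3 = 5q − 1 ⇒ q = 2/5.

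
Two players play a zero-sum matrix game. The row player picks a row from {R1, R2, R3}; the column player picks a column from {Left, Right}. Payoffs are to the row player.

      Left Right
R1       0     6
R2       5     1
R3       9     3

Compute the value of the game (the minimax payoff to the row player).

9/2

Row minima: R1 → 0, R2 → 1, R3 → 3; maximin = 3.
Column maxima: Left → 9, Right → 6; minimax = 6.
3 ≠ 6, so there is no saddle point; optimal play is mixed.
R2 is strictly dominated by R3, so the row player never plays it.
On the remaining 2×2 (R1, R3 vs Left, Right):
Let the row player play R1 with probability p. Expected payoff against Left: 0p + 9(1−p) = −9p + 9; against Right: 6p + 3(1−p) = 3p + 3.
Setting these equal: −9p + 9 = 3p + 3 ⇒ −12p = -6 ⇒ p = 1/2, and the value is (-9)·(1/2) + 9 = 9/2.
For the column player: with q = P(Left), equating R1's and R3's payoffs gives −6q + 6 = 6q + 3 ⇒ q = 1/4.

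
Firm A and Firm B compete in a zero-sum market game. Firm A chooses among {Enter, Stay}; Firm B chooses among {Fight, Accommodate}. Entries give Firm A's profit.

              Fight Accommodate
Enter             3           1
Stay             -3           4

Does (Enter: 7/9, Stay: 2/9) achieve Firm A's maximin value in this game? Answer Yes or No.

Against Fight this mix gives (7/9)·3 + (2/9)·(-3) = 5/3.
Against Accommodate this mix gives (7/9)·1 + (2/9)·4 = 5/3.
All of Firm B's active replies (Fight, Accommodate) yield 5/3, and no column does worse for Firm A. The mix makes Firm B indifferent and guarantees 5/3, so it is optimal.

Yes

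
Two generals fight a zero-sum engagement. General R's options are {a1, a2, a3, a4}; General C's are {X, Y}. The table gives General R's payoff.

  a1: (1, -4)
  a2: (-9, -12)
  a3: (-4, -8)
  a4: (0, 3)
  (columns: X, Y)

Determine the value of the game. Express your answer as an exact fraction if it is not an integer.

3/8

Row minima: a1 → -4, a2 → -12, a3 → -8, a4 → 0; maximin = 0.
Column maxima: X → 1, Y → 3; minimax = 1.
0 ≠ 1, so there is no saddle point; optimal play is mixed.
a2 is strictly dominated by a1, so General R never plays it.
a3 is strictly dominated by a1, so General R never plays it.
On the remaining 2×2 (a1, a4 vs X, Y):
Let General R play a1 with probability p. Expected payoff against X: 1p + 0(1−p) = p; against Y: (-4)p + 3(1−p) = −7p + 3.
Setting these equal: p = −7p + 3 ⇒ 8p = 3 ⇒ p = 3/8, and the value is (1)·(3/8) = 3/8.
For General C: with q = P(X), equating a1's and a4's payoffs gives 5q − 4 = −3q + 3 ⇒ q = 7/8.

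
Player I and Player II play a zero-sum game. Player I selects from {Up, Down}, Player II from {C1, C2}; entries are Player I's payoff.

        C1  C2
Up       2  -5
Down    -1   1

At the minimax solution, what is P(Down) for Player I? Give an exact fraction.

7/9

Row minima: Up → -5, Down → -1; maximin = -1.
Column maxima: C1 → 2, C2 → 1; minimax = 1.
-1 ≠ 1, so there is no saddle point; optimal play is mixed.
Let Player I play Up with probability p. Expected payoff against C1: 2p + (-1)(1−p) = 3p − 1; against C2: (-5)p + 1(1−p) = −6p + 1.
Setting these equal: 3p − 1 = −6p + 1 ⇒ 9p = 2 ⇒ p = 2/9, and the value is (3)·(2/9) − 1 = -1/3.
For Player II: with q = P(C1), equating Up's and Down's payoffs gives 7q − 5 = −2q + 1 ⇒ q = 2/3.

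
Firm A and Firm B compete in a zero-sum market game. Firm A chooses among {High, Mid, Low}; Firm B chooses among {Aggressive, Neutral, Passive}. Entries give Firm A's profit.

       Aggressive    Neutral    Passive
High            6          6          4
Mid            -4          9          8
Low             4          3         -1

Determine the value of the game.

32/7

Row minima: High → 4, Mid → -4, Low → -1; maximin = 4.
Column maxima: Aggressive → 6, Neutral → 9, Passive → 8; minimax = 6.
4 ≠ 6, so there is no saddle point; optimal play is mixed.
Low is strictly dominated by High, so Firm A never plays it.
Neutral is strictly dominated by Passive (it gives Firm A strictly more in every row), so Firm B never plays it.
On the remaining 2×2 (High, Mid vs Aggressive, Passive):
Let Firm A play High with probability p. Expected payoff against Aggressive: 6p + (-4)(1−p) = 10p − 4; against Passive: 4p + 8(1−p) = −4p + 8.
Setting these equal: 10p − 4 = −4p + 8 ⇒ 14p = 12 ⇒ p = 6/7, and the value is (10)·(6/7) − 4 = 32/7.
For Firm B: with q = P(Aggressive), equating High's and Mid's payoffs gives 2q + 4 = −12q + 8 ⇒ q = 2/7.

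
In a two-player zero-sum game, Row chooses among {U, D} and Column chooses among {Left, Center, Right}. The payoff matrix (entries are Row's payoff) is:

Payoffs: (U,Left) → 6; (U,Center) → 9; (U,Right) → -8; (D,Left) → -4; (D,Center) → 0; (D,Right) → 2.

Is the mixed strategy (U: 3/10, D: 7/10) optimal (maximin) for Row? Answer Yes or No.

Yes

Against Left this mix gives (3/10)·6 + (7/10)·(-4) = -1.
Against Center this mix gives (3/10)·9 + (7/10)·0 = 27/10.
Against Right this mix gives (3/10)·(-8) + (7/10)·2 = -1.
All of Column's active replies (Left, Right) yield -1, and no column does worse for Row. The mix makes Column indifferent and guarantees -1, so it is optimal.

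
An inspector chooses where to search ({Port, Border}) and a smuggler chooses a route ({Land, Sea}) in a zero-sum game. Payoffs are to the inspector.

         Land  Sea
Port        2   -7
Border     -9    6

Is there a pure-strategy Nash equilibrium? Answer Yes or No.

Row minima: Port → -7, Border → -9; maximin = -7.
Column maxima: Land → 2, Sea → 6; minimax = 2.
-7 ≠ 2, so no pure-strategy equilibrium exists.

No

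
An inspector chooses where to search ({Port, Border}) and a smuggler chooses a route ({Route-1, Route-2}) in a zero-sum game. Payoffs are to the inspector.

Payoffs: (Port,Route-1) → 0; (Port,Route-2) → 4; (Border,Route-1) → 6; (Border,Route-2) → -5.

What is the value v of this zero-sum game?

Row minima: Port → 0, Border → -5; maximin = 0.
Column maxima: Route-1 → 6, Route-2 → 4; minimax = 4.
0 ≠ 4, so there is no saddle point; optimal play is mixed.
Let the inspector play Port with probability p. Expected payoff against Route-1: 0p + 6(1−p) = −6p + 6; against Route-2: 4p + (-5)(1−p) = 9p − 5.
Setting these equal: −6p + 6 = 9p − 5 ⇒ −15p = -11 ⇒ p = 11/15, and the value is (-6)·(11/15) + 6 = 8/5.
For the smuggler: with q = P(Route-1), equating Port's and Border's payoffs gives −4q + 4 = 11q − 5 ⇒ q = 3/5.

8/5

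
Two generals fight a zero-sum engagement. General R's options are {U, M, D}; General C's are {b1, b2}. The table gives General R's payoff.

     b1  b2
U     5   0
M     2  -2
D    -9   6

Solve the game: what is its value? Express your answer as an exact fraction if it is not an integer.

3/2

Row minima: U → 0, M → -2, D → -9; maximin = 0.
Column maxima: b1 → 5, b2 → 6; minimax = 5.
0 ≠ 5, so there is no saddle point; optimal play is mixed.
M is strictly dominated by U, so General R never plays it.
On the remaining 2×2 (U, D vs b1, b2):
Let General R play U with probability p. Expected payoff against b1: 5p + (-9)(1−p) = 14p − 9; against b2: 0p + 6(1−p) = −6p + 6.
Setting these equal: 14p − 9 = −6p + 6 ⇒ 20p = 15 ⇒ p = 3/4, and the value is (14)·(3/4) − 9 = 3/2.
For General C: with q = P(b1), equating U's and D's payoffs gives 5q = −15q + 6 ⇒ q = 3/10.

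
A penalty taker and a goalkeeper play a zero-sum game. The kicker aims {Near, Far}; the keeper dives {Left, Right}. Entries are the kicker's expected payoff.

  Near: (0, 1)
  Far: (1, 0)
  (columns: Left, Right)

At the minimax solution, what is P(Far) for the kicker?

Row minima: Near → 0, Far → 0; maximin = 0.
Column maxima: Left → 1, Right → 1; minimax = 1.
0 ≠ 1, so there is no saddle point; optimal play is mixed.
Let the kicker play Near with probability p. Expected payoff against Left: 0p + 1(1−p) = −p + 1; against Right: 1p + 0(1−p) = p.
Setting these equal: −p + 1 = p ⇒ −2p = -1 ⇒ p = 1/2, and the value is (-1)·(1/2) + 1 = 1/2.
For the keeper: with q = P(Left), equating Near's and Far's payoffs gives −q + 1 = q ⇒ q = 1/2.

1/2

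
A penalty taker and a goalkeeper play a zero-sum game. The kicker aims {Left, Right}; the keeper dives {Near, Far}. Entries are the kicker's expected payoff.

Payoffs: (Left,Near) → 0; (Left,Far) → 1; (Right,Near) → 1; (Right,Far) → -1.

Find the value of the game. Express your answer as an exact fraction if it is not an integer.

1/3

Row minima: Left → 0, Right → -1; maximin = 0.
Column maxima: Near → 1, Far → 1; minimax = 1.
0 ≠ 1, so there is no saddle point; optimal play is mixed.
Let the kicker play Left with probability p. Expected payoff against Near: 0p + 1(1−p) = −p + 1; against Far: 1p + (-1)(1−p) = 2p − 1.
Setting these equal: −p + 1 = 2p − 1 ⇒ −3p = -2 ⇒ p = 2/3, and the value is (-1)·(2/3) + 1 = 1/3.
For the keeper: with q = P(Near), equating Left's and Right's payoffs gives −q + 1 = 2q − 1 ⇒ q = 2/3.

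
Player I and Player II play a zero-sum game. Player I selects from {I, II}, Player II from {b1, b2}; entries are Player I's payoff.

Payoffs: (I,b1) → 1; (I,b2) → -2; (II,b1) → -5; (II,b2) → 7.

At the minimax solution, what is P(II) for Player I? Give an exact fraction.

Row minima: I → -2, II → -5; maximin = -2.
Column maxima: b1 → 1, b2 → 7; minimax = 1.
-2 ≠ 1, so there is no saddle point; optimal play is mixed.
Let Player I play I with probability p. Expected payoff against b1: 1p + (-5)(1−p) = 6p − 5; against b2: (-2)p + 7(1−p) = −9p + 7.
Setting these equal: 6p − 5 = −9p + 7 ⇒ 15p = 12 ⇒ p = 4/5, and the value is (6)·(4/5) − 5 = -1/5.
For Player II: with q = P(b1), equating I's and II's payoffs gives 3q − 2 = −12q + 7 ⇒ q = 3/5.

1/5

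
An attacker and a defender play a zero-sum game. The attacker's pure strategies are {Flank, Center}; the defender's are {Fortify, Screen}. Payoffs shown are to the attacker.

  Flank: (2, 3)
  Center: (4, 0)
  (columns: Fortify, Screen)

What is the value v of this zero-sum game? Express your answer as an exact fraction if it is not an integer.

12/5

Row minima: Flank → 2, Center → 0; maximin = 2.
Column maxima: Fortify → 4, Screen → 3; minimax = 3.
2 ≠ 3, so there is no saddle point; optimal play is mixed.
Let the attacker play Flank with probability p. Expected payoff against Fortify: 2p + 4(1−p) = −2p + 4; against Screen: 3p + 0(1−p) = 3p.
Setting these equal: −2p + 4 = 3p ⇒ −5p = -4 ⇒ p = 4/5, and the value is (-2)·(4/5) + 4 = 12/5.
For the defender: with q = P(Fortify), equating Flank's and Center's payoffs gives −q + 3 = 4q ⇒ q = 3/5.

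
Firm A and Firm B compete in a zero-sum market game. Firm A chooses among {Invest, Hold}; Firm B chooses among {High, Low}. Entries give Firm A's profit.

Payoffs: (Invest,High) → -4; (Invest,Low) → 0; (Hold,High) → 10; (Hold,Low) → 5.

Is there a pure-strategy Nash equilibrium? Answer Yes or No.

Row minima: Invest → -4, Hold → 5; maximin = 5.
Column maxima: High → 10, Low → 5; minimax = 5.
maximin = minimax = 5, so a saddle point exists.

Yes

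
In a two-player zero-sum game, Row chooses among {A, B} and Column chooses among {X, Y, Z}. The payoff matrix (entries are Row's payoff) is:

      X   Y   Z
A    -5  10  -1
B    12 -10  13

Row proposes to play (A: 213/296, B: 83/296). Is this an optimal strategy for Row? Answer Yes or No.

Against X this mix gives (213/296)·(-5) + (83/296)·12 = -69/296.
Against Y this mix gives (213/296)·10 + (83/296)·(-10) = 325/74.
Against Z this mix gives (213/296)·(-1) + (83/296)·13 = 433/148.
Column will play X, holding Row to -69/296. Shifting weight toward the row that does better against X would raise this floor (the equalizing mix achieves 70/37 against both X and Y), so the proposed strategy is not optimal.

No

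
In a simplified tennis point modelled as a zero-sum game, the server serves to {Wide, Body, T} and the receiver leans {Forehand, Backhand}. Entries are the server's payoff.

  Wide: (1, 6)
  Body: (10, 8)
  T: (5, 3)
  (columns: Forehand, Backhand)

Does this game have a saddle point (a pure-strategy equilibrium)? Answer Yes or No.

Row minima: Wide → 1, Body → 8, T → 3; maximin = 8.
Column maxima: Forehand → 10, Backhand → 8; minimax = 8.
maximin = minimax = 8, so a saddle point exists.

Yes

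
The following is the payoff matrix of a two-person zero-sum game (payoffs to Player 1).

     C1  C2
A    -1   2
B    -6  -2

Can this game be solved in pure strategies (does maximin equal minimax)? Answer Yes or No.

Row minima: A → -1, B → -6; maximin = -1.
Column maxima: C1 → -1, C2 → 2; minimax = -1.
maximin = minimax = -1, so a saddle point exists.

Yes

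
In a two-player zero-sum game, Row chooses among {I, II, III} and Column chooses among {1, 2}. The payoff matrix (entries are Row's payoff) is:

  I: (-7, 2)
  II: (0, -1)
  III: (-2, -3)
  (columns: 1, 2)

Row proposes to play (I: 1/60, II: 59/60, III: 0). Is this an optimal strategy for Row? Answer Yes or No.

Against 1 this mix gives (1/60)·(-7) + (59/60)·0 = -7/60.
Against 2 this mix gives (1/60)·2 + (59/60)·(-1) = -19/20.
Column will play 2, holding Row to -19/20. Shifting weight toward the row that does better against 2 would raise this floor (the equalizing mix achieves -7/10 against both 2 and 1), so the proposed strategy is not optimal.

No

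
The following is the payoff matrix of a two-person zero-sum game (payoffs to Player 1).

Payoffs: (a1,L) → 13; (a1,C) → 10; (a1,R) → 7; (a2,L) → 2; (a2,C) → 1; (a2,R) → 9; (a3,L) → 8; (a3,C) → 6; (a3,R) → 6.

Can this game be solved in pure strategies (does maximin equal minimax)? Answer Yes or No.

No

Row minima: a1 → 7, a2 → 1, a3 → 6; maximin = 7.
Column maxima: L → 13, C → 10, R → 9; minimax = 9.
7 ≠ 9, so no pure-strategy equilibrium exists.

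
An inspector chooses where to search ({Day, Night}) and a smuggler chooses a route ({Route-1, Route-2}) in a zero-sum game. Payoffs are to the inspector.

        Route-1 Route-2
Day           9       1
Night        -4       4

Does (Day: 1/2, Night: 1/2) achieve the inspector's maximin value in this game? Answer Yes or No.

Against Route-1 this mix gives (1/2)·9 + (1/2)·(-4) = 5/2.
Against Route-2 this mix gives (1/2)·1 + (1/2)·4 = 5/2.
All of the smuggler's active replies (Route-1, Route-2) yield 5/2, and no column does worse for the inspector. The mix makes the smuggler indifferent and guarantees 5/2, so it is optimal.

Yes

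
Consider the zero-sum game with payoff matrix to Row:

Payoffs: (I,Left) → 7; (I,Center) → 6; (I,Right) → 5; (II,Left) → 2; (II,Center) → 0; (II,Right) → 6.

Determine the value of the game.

36/7

Row minima: I → 5, II → 0; maximin = 5.
Column maxima: Left → 7, Center → 6, Right → 6; minimax = 6.
5 ≠ 6, so there is no saddle point; optimal play is mixed.
Left is strictly dominated by Center (it gives Row strictly more in every row), so Column never plays it.
On the remaining 2×2 (I, II vs Center, Right):
Let Row play I with probability p. Expected payoff against Center: 6p + 0(1−p) = 6p; against Right: 5p + 6(1−p) = −p + 6.
Setting these equal: 6p = −p + 6 ⇒ 7p = 6 ⇒ p = 6/7, and the value is (6)·(6/7) = 36/7.
For Column: with q = P(Center), equating I's and II's payoffs gives q + 5 = −6q + 6 ⇒ q = 1/7.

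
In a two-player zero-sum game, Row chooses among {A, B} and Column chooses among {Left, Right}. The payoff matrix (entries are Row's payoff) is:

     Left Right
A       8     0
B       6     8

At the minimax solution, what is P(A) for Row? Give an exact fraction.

Row minima: A → 0, B → 6; maximin = 6.
Column maxima: Left → 8, Right → 8; minimax = 8.
6 ≠ 8, so there is no saddle point; optimal play is mixed.
Let Row play A with probability p. Expected payoff against Left: 8p + 6(1−p) = 2p + 6; against Right: 0p + 8(1−p) = −8p + 8.
Setting these equal: 2p + 6 = −8p + 8 ⇒ 10p = 2 ⇒ p = 1/5, and the value is (2)·(1/5) + 6 = 32/5.
For Column: with q = P(Left), equating A's and B's payoffs gives 8q = −2q + 8 ⇒ q = 4/5.

1/5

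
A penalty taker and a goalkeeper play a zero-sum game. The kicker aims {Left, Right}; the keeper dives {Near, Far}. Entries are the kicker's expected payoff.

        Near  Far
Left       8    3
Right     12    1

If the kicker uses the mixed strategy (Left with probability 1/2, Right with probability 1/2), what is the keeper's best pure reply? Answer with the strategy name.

Far

If the keeper plays Near, the kicker's expected payoff is (1/2)·8 + (1/2)·12 = 10.
If the keeper plays Far, the kicker's expected payoff is (1/2)·3 + (1/2)·1 = 2.
The keeper minimizes the kicker's payoff; the smallest is 2, so the best response is Far.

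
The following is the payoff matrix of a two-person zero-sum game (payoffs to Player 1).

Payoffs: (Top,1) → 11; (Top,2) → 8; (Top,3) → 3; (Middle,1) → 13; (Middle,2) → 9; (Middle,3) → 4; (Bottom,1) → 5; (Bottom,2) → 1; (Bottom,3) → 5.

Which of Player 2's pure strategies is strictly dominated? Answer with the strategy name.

1

2 holds Player 1's payoff strictly below 1 in every row: 8 < 11, 9 < 13, 1 < 5.
So 1 is strictly dominated for Player 2.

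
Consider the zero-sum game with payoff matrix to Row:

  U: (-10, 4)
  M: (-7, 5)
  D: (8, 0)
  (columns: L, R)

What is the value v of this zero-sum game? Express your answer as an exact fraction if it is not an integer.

2

Row minima: U → -10, M → -7, D → 0; maximin = 0.
Column maxima: L → 8, R → 5; minimax = 5.
0 ≠ 5, so there is no saddle point; optimal play is mixed.
U is strictly dominated by M, so Row never plays it.
On the remaining 2×2 (M, D vs L, R):
Let Row play M with probability p. Expected payoff against L: (-7)p + 8(1−p) = −15p + 8; against R: 5p + 0(1−p) = 5p.
Setting these equal: −15p + 8 = 5p ⇒ −20p = -8 ⇒ p = 2/5, and the value is (-15)·(2/5) + 8 = 2.
For Column: with q = P(L), equating M's and D's payoffs gives −12q + 5 = 8q ⇒ q = 1/4.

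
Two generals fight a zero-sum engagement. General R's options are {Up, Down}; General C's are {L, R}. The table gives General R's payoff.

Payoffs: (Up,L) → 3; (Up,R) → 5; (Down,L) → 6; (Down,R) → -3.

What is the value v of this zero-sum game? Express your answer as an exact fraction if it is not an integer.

39/11

Row minima: Up → 3, Down → -3; maximin = 3.
Column maxima: L → 6, R → 5; minimax = 5.
3 ≠ 5, so there is no saddle point; optimal play is mixed.
Let General R play Up with probability p. Expected payoff against L: 3p + 6(1−p) = −3p + 6; against R: 5p + (-3)(1−p) = 8p − 3.
Setting these equal: −3p + 6 = 8p − 3 ⇒ −11p = -9 ⇒ p = 9/11, and the value is (-3)·(9/11) + 6 = 39/11.
For General C: with q = P(L), equating Up's and Down's payoffs gives −2q + 5 = 9q − 3 ⇒ q = 8/11.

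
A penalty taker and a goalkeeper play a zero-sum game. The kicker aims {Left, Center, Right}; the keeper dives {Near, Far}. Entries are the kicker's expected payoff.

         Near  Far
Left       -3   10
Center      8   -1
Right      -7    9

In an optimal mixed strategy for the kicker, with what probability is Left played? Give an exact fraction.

Row minima: Left → -3, Center → -1, Right → -7; maximin = -1.
Column maxima: Near → 8, Far → 10; minimax = 8.
-1 ≠ 8, so there is no saddle point; optimal play is mixed.
Right is strictly dominated by Left, so the kicker never plays it.
On the remaining 2×2 (Left, Center vs Near, Far):
Let the kicker play Left with probability p. Expected payoff against Near: (-3)p + 8(1−p) = −11p + 8; against Far: 10p + (-1)(1−p) = 11p − 1.
Setting these equal: −11p + 8 = 11p − 1 ⇒ −22p = -9 ⇒ p = 9/22, and the value is (-11)·(9/22) + 8 = 7/2.
For the keeper: with q = P(Near), equating Left's and Center's payoffs gives −13q + 10 = 9q − 1 ⇒ q = 1/2.

9/22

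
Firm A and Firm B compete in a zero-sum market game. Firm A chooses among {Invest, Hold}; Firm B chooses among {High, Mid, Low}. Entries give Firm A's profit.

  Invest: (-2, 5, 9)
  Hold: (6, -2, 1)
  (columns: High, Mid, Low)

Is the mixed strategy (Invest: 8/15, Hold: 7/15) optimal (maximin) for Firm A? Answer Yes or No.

Against High this mix gives (8/15)·(-2) + (7/15)·6 = 26/15.
Against Mid this mix gives (8/15)·5 + (7/15)·(-2) = 26/15.
Against Low this mix gives (8/15)·9 + (7/15)·1 = 79/15.
All of Firm B's active replies (High, Mid) yield 26/15, and no column does worse for Firm A. The mix makes Firm B indifferent and guarantees 26/15, so it is optimal.

Yes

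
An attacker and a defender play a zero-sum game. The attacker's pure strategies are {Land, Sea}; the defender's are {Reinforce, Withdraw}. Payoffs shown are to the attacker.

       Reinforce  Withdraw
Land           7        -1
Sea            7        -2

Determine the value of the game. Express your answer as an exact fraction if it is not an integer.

-1

Row minima: Land → -1, Sea → -2; maximin = -1.
Column maxima: Reinforce → 7, Withdraw → -1; minimax = -1.
Since maximin = minimax = -1, there is a saddle point and the value is -1.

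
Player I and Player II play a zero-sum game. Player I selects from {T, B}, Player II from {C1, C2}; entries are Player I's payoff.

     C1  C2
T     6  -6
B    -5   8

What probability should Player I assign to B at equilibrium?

Row minima: T → -6, B → -5; maximin = -5.
Column maxima: C1 → 6, C2 → 8; minimax = 6.
-5 ≠ 6, so there is no saddle point; optimal play is mixed.
Let Player I play T with probability p. Expected payoff against C1: 6p + (-5)(1−p) = 11p − 5; against C2: (-6)p + 8(1−p) = −14p + 8.
Setting these equal: 11p − 5 = −14p + 8 ⇒ 25p = 13 ⇒ p = 13/25, and the value is (11)·(13/25) − 5 = 18/25.
For Player II: with q = P(C1), equating T's and B's payoffs gives 12q − 6 = −13q + 8 ⇒ q = 14/25.

12/25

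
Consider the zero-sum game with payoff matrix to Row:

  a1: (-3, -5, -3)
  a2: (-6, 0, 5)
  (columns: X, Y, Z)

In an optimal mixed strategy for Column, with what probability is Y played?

3/8

Row minima: a1 → -5, a2 → -6; maximin = -5.
Column maxima: X → -3, Y → 0, Z → 5; minimax = -3.
-5 ≠ -3, so there is no saddle point; optimal play is mixed.
Z is strictly dominated by Y (it gives Row strictly more in every row), so Column never plays it.
On the remaining 2×2 (a1, a2 vs X, Y):
Let Row play a1 with probability p. Expected payoff against X: (-3)p + (-6)(1−p) = 3p − 6; against Y: (-5)p + 0(1−p) = −5p.
Setting these equal: 3p − 6 = −5p ⇒ 8p = 6 ⇒ p = 3/4, and the value is (3)·(3/4) − 6 = -15/4.
For Column: with q = P(X), equating a1's and a2's payoffs gives 2q − 5 = −6q ⇒ q = 5/8.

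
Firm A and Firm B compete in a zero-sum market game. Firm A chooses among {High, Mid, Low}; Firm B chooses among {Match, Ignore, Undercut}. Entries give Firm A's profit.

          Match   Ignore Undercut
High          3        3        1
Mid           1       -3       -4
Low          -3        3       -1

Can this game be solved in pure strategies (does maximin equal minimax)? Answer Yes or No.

Yes

Row minima: High → 1, Mid → -4, Low → -3; maximin = 1.
Column maxima: Match → 3, Ignore → 3, Undercut → 1; minimax = 1.
maximin = minimax = 1, so a saddle point exists.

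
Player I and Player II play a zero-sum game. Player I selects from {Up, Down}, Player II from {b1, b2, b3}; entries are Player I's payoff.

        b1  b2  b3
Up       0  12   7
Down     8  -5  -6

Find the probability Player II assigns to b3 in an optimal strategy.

8/21

Row minima: Up → 0, Down → -6; maximin = 0.
Column maxima: b1 → 8, b2 → 12, b3 → 7; minimax = 7.
0 ≠ 7, so there is no saddle point; optimal play is mixed.
b2 is strictly dominated by b3 (it gives Player I strictly more in every row), so Player II never plays it.
On the remaining 2×2 (Up, Down vs b1, b3):
Let Player I play Up with probability p. Expected payoff against b1: 0p + 8(1−p) = −8p + 8; against b3: 7p + (-6)(1−p) = 13p − 6.
Setting these equal: −8p + 8 = 13p − 6 ⇒ −21p = -14 ⇒ p = 2/3, and the value is (-8)·(2/3) + 8 = 8/3.
For Player II: with q = P(b1), equating Up's and Down's payoffs gives −7q + 7 = 14q − 6 ⇒ q = 13/21.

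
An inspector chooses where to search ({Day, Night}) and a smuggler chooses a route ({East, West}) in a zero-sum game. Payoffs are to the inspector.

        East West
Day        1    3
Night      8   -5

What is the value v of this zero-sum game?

Row minima: Day → 1, Night → -5; maximin = 1.
Column maxima: East → 8, West → 3; minimax = 3.
1 ≠ 3, so there is no saddle point; optimal play is mixed.
Let the inspector play Day with probability p. Expected payoff against East: 1p + 8(1−p) = −7p + 8; against West: 3p + (-5)(1−p) = 8p − 5.
Setting these equal: −7p + 8 = 8p − 5 ⇒ −15p = -13 ⇒ p = 13/15, and the value is (-7)·(13/15) + 8 = 29/15.
For the smuggler: with q = P(East), equating Day's and Night's payoffs gives −2q + 3 = 13q − 5 ⇒ q = 8/15.

29/15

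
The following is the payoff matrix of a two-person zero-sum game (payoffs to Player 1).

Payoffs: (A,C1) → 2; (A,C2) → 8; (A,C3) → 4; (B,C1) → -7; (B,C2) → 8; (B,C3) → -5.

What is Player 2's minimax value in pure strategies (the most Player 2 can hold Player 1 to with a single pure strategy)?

Column maxima: C1 → 2, C2 → 8, C3 → 4.
The smallest of these is 2.

2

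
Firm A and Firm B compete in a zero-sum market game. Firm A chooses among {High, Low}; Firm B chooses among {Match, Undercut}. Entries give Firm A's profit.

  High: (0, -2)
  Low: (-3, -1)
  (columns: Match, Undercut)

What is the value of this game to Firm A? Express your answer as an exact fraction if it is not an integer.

-3/2

Row minima: High → -2, Low → -3; maximin = -2.
Column maxima: Match → 0, Undercut → -1; minimax = -1.
-2 ≠ -1, so there is no saddle point; optimal play is mixed.
Let Firm A play High with probability p. Expected payoff against Match: 0p + (-3)(1−p) = 3p − 3; against Undercut: (-2)p + (-1)(1−p) = −p − 1.
Setting these equal: 3p − 3 = −p − 1 ⇒ 4p = 2 ⇒ p = 1/2, and the value is (3)·(1/2) − 3 = -3/2.
For Firm B: with q = P(Match), equating High's and Low's payoffs gives 2q − 2 = −2q − 1 ⇒ q = 1/4.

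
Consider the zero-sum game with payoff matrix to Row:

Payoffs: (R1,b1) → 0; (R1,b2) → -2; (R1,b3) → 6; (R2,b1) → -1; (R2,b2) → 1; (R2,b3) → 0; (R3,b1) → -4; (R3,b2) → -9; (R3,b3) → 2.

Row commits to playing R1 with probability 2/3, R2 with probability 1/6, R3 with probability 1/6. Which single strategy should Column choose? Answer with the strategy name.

b2

If Column plays b1, Row's expected payoff is (2/3)·0 + (1/6)·(-1) + (1/6)·(-4) = -5/6.
If Column plays b2, Row's expected payoff is (2/3)·(-2) + (1/6)·1 + (1/6)·(-9) = -8/3.
If Column plays b3, Row's expected payoff is (2/3)·6 + (1/6)·0 + (1/6)·2 = 13/3.
Column minimizes Row's payoff; the smallest is -8/3, so the best response is b2.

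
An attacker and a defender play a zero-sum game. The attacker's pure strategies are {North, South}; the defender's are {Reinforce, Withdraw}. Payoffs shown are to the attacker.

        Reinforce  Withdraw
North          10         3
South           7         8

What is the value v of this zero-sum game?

Row minima: North → 3, South → 7; maximin = 7.
Column maxima: Reinforce → 10, Withdraw → 8; minimax = 8.
7 ≠ 8, so there is no saddle point; optimal play is mixed.
Let the attacker play North with probability p. Expected payoff against Reinforce: 10p + 7(1−p) = 3p + 7; against Withdraw: 3p + 8(1−p) = −5p + 8.
Setting these equal: 3p + 7 = −5p + 8 ⇒ 8p = 1 ⇒ p = 1/8, and the value is (3)·(1/8) + 7 = 59/8.
For the defender: with q = P(Reinforce), equating North's and South's payoffs gives 7q + 3 = −q + 8 ⇒ q = 5/8.

59/8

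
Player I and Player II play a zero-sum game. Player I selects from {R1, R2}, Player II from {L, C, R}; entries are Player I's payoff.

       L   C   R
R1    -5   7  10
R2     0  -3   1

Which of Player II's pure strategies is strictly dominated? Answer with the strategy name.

L holds Player I's payoff strictly below R in every row: -5 < 10, 0 < 1.
So R is strictly dominated for Player II.

R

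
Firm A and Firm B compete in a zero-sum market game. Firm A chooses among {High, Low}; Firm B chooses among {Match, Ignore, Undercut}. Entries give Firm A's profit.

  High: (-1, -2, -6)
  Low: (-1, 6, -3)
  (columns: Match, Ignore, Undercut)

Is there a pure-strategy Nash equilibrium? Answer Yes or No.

Yes

Row minima: High → -6, Low → -3; maximin = -3.
Column maxima: Match → -1, Ignore → 6, Undercut → -3; minimax = -3.
maximin = minimax = -3, so a saddle point exists.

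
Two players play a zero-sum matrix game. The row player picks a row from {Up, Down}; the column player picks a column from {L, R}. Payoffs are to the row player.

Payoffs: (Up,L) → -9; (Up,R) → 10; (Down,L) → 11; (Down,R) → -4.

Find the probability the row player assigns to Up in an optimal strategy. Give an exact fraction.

15/34

Row minima: Up → -9, Down → -4; maximin = -4.
Column maxima: L → 11, R → 10; minimax = 10.
-4 ≠ 10, so there is no saddle point; optimal play is mixed.
Let the row player play Up with probability p. Expected payoff against L: (-9)p + 11(1−p) = −20p + 11; against R: 10p + (-4)(1−p) = 14p − 4.
Setting these equal: −20p + 11 = 14p − 4 ⇒ −34p = -15 ⇒ p = 15/34, and the value is (-20)·(15/34) + 11 = 37/17.
For the column player: with q = P(L), equating Up's and Down's payoffs gives −19q + 10 = 15q − 4 ⇒ q = 7/17.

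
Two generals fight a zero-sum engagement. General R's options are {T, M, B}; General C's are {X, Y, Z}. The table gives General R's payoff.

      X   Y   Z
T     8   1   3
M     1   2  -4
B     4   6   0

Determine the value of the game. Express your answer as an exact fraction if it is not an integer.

Row minima: T → 1, M → -4, B → 0; maximin = 1.
Column maxima: X → 8, Y → 6, Z → 3; minimax = 3.
1 ≠ 3, so there is no saddle point; optimal play is mixed.
M is strictly dominated by B, so General R never plays it.
X is strictly dominated by Z (it gives General R strictly more in every row), so General C never plays it.
On the remaining 2×2 (T, B vs Y, Z):
Let General R play T with probability p. Expected payoff against Y: 1p + 6(1−p) = −5p + 6; against Z: 3p + 0(1−p) = 3p.
Setting these equal: −5p + 6 = 3p ⇒ −8p = -6 ⇒ p = 3/4, and the value is (-5)·(3/4) + 6 = 9/4.
For General C: with q = P(Y), equating T's and B's payoffs gives −2q + 3 = 6q ⇒ q = 3/8.

9/4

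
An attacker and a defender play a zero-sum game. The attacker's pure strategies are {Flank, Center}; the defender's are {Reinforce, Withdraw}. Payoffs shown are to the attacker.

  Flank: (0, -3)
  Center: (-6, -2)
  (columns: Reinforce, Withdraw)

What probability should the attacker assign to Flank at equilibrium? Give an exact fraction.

4/7

Row minima: Flank → -3, Center → -6; maximin = -3.
Column maxima: Reinforce → 0, Withdraw → -2; minimax = -2.
-3 ≠ -2, so there is no saddle point; optimal play is mixed.
Let the attacker play Flank with probability p. Expected payoff against Reinforce: 0p + (-6)(1−p) = 6p − 6; against Withdraw: (-3)p + (-2)(1−p) = −p − 2.
Setting these equal: 6p − 6 = −p − 2 ⇒ 7p = 4 ⇒ p = 4/7, and the value is (6)·(4/7) − 6 = -18/7.
For the defender: with q = P(Reinforce), equating Flank's and Center's payoffs gives 3q − 3 = −4q − 2 ⇒ q = 1/7.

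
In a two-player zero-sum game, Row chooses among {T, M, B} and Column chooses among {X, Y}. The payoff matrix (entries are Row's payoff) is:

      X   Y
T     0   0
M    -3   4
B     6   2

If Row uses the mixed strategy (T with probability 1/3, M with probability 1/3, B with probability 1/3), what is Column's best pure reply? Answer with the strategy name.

If Column plays X, Row's expected payoff is (1/3)·0 + (1/3)·(-3) + (1/3)·6 = 1.
If Column plays Y, Row's expected payoff is (1/3)·0 + (1/3)·4 + (1/3)·2 = 2.
Column minimizes Row's payoff; the smallest is 1, so the best response is X.

X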